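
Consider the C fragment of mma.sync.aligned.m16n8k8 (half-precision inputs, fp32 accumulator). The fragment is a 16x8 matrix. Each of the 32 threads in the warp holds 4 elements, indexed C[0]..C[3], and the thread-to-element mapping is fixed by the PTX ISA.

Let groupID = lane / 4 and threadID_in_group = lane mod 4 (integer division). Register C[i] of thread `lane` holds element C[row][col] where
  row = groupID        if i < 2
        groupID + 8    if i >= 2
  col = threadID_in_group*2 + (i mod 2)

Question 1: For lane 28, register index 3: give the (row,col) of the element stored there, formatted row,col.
15,1

L=28=>grp=28>>2=7, tig=28&3=0
[3]=>row 7+8=15  col 0·2+1=1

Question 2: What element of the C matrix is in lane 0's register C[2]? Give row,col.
L=0=>grp=0>>2=0, tig=0&3=0
[2]=>row 0+8=8  col 0·2+0=0

8,0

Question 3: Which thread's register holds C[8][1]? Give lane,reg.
r=8⇒gr=0,Rb=1  c=1⇒th=0,odd=1
L=0*4+0=0  i=1*2+1=3

0,3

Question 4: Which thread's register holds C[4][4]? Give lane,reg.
18,0

r=4->g=4,rb=0  c=4->t=2,b0=0
L=4*4+2=18  i=0*2+0=0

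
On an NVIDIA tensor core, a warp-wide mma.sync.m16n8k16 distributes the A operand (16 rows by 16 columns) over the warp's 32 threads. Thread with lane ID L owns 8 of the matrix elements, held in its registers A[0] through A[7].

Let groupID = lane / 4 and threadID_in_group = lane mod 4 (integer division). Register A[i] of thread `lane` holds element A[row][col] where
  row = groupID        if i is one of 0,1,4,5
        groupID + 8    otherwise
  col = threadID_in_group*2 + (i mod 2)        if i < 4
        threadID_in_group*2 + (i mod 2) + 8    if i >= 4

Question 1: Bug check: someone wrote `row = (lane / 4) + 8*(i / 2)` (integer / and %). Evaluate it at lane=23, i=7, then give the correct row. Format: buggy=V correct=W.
buggy=29 correct=13

`(lane / 4) + 8*(i / 2)`[23,7]⇒29
lane 23: gr=5 (23/4), th=3 (23%4)
i=7: r=5+8=13, c=3*2+1+8=15
row: 29 vs 13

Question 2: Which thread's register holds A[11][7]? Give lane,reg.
r=11→G=3,rhi=1  c=7→chi=0,T=3,p=1
L=3*4+3=15  i=0*4+1*2+1=3

15,3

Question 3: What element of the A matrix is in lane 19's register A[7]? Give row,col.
12,15

19: gid=4,tid=3
[7] (4+8,3*2+1+8) = (12,15)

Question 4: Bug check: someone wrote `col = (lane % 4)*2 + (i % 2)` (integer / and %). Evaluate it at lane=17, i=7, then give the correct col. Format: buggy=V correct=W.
buggy=3 correct=11

`(lane % 4)*2 + (i % 2)`[17,7]→3
lane 17: G=4 (17/4), T=1 (17%4)
i=7: r=4+8=12, c=1*2+1+8=11
col: 3 vs 11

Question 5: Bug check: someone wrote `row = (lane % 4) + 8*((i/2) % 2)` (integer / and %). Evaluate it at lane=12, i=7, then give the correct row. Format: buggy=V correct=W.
`(lane % 4) + 8*((i/2) % 2)`[12,7]→8
lane 12: G=3 (12/4), T=0 (12%4)
i=7: r=3+8=11, c=0*2+1+8=9
row: 8 vs 11

buggy=8 correct=11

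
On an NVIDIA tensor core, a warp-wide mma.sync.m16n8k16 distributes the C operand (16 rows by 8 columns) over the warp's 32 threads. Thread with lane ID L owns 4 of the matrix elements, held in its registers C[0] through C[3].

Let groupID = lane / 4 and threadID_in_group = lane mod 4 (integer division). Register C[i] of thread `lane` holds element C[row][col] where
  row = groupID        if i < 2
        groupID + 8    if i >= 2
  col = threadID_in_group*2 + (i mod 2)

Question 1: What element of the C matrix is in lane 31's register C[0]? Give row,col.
7,6

lane 31: grp=7 (31/4), tig=3 (31%4)
i=0: r=7+0=7, c=3*2+0=6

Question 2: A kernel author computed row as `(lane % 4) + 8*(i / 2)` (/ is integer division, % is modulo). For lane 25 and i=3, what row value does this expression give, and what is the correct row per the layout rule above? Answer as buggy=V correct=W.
`(lane % 4) + 8*(i / 2)`[25,3]=>9
lane 25: grp=6 (25/4), tig=1 (25%4)
i=3: r=6+8=14, c=1*2+1=3
row: 9 vs 14

buggy=9 correct=14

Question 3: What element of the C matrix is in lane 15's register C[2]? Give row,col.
lane 15: g=3 (15/4), t=3 (15%4)
i=2: r=3+8=11, c=3*2+0=6

11,6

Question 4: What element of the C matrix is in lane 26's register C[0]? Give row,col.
lane 26: G=6 (26/4), T=2 (26%4)
i=0: r=6+0=6, c=2*2+0=4

6,4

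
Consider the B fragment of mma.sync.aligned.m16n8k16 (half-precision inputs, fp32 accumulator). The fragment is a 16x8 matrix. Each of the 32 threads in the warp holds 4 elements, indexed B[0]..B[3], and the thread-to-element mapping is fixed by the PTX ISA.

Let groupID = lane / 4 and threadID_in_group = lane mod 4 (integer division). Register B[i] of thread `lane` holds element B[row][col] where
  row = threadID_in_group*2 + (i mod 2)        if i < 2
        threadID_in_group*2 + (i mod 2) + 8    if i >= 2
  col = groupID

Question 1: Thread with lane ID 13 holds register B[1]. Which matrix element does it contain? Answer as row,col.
3,3

lane 13: G=3 (13/4), T=1 (13%4)
i=1: r=1*2+1+0=3, c=G=3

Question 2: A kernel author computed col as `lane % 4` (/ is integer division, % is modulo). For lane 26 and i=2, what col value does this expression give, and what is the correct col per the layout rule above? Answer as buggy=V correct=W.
`lane % 4`[26,2]⇒2
lane 26: gr=6 (26/4), th=2 (26%4)
i=2: r=2*2+0+8=12, c=gr=6
col: 2 vs 6

buggy=2 correct=6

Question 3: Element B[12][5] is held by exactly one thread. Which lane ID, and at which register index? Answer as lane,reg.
c: 5->gid=5  r: 12->r8=1,tid=2,i&1=0
L=5*4+2=22  i=1*2+0=2

22,2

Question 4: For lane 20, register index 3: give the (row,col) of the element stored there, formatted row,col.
9,5

lane 20->20/4=5, 20 mod 4=0
i=3  r:2·0+1+8->9  c:5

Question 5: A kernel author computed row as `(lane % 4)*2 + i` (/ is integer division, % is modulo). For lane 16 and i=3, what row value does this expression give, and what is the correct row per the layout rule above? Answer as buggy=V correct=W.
`(lane % 4)*2 + i`[16,3]->3
lane 16->16/4=4, 16 mod 4=0
i=3  r:2·0+1+8->9  c:4
row: 3 vs 9

buggy=3 correct=9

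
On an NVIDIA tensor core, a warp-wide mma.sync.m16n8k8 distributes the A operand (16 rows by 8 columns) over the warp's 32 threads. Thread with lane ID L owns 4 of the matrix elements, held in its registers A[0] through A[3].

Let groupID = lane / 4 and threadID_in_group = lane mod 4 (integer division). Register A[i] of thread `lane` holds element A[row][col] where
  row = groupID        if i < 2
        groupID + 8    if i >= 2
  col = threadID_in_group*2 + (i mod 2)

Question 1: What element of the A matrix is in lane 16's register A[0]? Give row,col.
4,0

lane 16→16/4=4, 16 mod 4=0
i=0  r:4+0→4  c:2·0+0→0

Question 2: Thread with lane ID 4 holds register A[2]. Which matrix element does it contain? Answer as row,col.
9,0

4: g=1,t=0
[2] (1+8,0*2+0) = (9,0)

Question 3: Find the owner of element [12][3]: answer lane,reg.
r=12→G=4,rhi=1  c=3→T=1,p=1
L=4*4+1=17  i=1*2+1=3

17,3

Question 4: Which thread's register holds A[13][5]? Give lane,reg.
22,3

r=13⇒gr=5,Rb=1  c=5⇒th=2,odd=1
L=5*4+2=22  i=1*2+1=3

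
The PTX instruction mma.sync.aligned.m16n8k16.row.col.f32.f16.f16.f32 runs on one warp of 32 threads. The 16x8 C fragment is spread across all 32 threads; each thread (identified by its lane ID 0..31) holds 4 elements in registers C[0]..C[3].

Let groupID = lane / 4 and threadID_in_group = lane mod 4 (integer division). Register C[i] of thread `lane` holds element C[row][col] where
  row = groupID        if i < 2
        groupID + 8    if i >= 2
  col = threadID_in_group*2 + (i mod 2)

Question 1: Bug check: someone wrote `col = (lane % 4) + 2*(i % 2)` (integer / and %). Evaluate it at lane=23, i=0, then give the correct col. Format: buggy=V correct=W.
buggy=3 correct=6

`(lane % 4) + 2*(i % 2)`[23,0]→3
lane 23: G=5 (23/4), T=3 (23%4)
i=0: r=5+0=5, c=3*2+0=6
col: 3 vs 6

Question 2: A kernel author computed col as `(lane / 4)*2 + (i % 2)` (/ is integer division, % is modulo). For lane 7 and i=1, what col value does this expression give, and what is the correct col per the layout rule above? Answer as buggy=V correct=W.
buggy=3 correct=7

`(lane / 4)*2 + (i % 2)`[7,1]->3
L=7->gid=7>>2=1, tid=7&3=3
[1]->row 1+0=1  col 3·2+1=7
col: 3 vs 7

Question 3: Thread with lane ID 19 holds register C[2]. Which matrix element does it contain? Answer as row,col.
12,6

lane 19: gr=4 (19/4), th=3 (19%4)
i=2: r=4+8=12, c=3*2+0=6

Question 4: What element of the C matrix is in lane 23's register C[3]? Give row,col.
23: g=5,t=3
[3] (5+8,3*2+1) = (13,7)

13,7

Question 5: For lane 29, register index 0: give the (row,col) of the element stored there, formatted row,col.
7,2

L=29=>grp=29>>2=7, tig=29&3=1
[0]=>row 7+0=7  col 1·2+0=2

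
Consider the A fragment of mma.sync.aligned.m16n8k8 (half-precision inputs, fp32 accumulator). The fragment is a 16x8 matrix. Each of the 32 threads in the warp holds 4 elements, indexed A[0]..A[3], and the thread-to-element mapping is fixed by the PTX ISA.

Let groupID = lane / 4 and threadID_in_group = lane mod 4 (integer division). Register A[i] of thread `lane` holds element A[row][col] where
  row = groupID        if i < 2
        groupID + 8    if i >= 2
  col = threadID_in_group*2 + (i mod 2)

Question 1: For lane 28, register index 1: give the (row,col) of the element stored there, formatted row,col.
7,1

28: gid=7,tid=0
[1] (7+0,0*2+1) = (7,1)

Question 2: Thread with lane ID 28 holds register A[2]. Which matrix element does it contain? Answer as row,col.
15,0

28: gr=7,th=0
[2] (7+8,0*2+0) = (15,0)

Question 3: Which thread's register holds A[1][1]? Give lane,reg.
4,1

r=1⇒gr=1,Rb=0  c=1⇒th=0,odd=1
L=1*4+0=4  i=0*2+1=1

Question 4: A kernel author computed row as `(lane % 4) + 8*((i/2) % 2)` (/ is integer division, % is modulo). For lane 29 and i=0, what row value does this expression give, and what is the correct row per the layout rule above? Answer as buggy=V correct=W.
buggy=1 correct=7

`(lane % 4) + 8*((i/2) % 2)`[29,0]->1
L=29->g=29>>2=7, t=29&3=1
[0]->row 7+0=7  col 1·2+0=2
row: 1 vs 7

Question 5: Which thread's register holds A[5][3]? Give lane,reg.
r=5→G=5,rhi=0  c=3→T=1,p=1
L=5*4+1=21  i=0*2+1=1

21,1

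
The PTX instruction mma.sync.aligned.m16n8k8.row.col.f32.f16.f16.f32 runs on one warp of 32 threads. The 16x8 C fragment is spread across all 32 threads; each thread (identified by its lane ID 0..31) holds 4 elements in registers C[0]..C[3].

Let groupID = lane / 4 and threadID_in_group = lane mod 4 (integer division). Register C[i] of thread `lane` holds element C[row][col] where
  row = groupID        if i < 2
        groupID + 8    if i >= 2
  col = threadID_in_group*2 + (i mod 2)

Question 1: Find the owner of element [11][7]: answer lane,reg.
15,3

r=11⇒gr=3,Rb=1  c=7⇒th=3,odd=1
L=3*4+3=15  i=1*2+1=3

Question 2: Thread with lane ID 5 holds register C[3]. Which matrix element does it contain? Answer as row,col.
L=5->gid=5>>2=1, tid=5&3=1
[3]->row 1+8=9  col 1·2+1=3

9,3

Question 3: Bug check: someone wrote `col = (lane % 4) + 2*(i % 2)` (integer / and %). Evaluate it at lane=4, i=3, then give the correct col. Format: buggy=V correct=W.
`(lane % 4) + 2*(i % 2)`[4,3]->2
lane 4->4/4=1, 4 mod 4=0
i=3  r:1+8->9  c:2·0+1->1
col: 2 vs 1

buggy=2 correct=1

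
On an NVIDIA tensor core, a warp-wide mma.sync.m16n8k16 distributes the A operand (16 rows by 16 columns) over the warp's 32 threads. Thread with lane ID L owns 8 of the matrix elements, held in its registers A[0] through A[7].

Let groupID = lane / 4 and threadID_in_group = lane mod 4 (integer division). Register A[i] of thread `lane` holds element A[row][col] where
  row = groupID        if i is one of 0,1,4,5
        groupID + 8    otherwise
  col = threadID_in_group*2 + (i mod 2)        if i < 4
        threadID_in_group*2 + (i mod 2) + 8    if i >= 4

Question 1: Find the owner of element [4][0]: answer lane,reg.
r: 4->gid=4,r8=0  c: 0->c8=0,tid=0,i&1=0
L=4*4+0=16  i=0*4+0*2+0=0

16,0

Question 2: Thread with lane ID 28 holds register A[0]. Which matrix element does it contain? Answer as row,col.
7,0

lane 28: gr=7 (28/4), th=0 (28%4)
i=0: r=7+0=7, c=0*2+0+0=0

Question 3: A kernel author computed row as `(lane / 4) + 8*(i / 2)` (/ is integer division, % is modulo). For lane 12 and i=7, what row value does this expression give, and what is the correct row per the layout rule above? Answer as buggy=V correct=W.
buggy=27 correct=11

`(lane / 4) + 8*(i / 2)`[12,7]→27
12: G=3,T=0
[7] (3+8,0*2+1+8) = (11,9)
row: 27 vs 11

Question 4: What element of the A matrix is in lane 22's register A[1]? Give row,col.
22: gr=5,th=2
[1] (5+0,2*2+1+0) = (5,5)

5,5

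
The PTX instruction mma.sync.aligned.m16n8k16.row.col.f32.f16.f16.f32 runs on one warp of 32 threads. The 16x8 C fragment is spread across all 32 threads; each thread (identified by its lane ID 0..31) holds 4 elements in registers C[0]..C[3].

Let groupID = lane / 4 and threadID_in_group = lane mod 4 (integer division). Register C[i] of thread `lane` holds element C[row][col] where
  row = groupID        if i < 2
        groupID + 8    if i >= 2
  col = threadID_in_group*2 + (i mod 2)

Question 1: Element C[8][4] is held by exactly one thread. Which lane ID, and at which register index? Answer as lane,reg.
r=8⇒gr=0,Rb=1  c=4⇒th=2,odd=0
L=0*4+2=2  i=1*2+0=2

2,2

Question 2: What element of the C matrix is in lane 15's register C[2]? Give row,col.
lane 15->15/4=3, 15 mod 4=3
i=2  r:3+8->11  c:2·3+0->6

11,6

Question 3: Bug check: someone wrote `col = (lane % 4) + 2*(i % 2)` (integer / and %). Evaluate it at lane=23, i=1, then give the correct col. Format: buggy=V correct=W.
`(lane % 4) + 2*(i % 2)`[23,1]->5
L=23->gid=23>>2=5, tid=23&3=3
[1]->row 5+0=5  col 3·2+1=7
col: 5 vs 7

buggy=5 correct=7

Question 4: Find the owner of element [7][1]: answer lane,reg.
r=7⇒gr=7,Rb=0  c=1⇒th=0,odd=1
L=7*4+0=28  i=0*2+1=1

28,1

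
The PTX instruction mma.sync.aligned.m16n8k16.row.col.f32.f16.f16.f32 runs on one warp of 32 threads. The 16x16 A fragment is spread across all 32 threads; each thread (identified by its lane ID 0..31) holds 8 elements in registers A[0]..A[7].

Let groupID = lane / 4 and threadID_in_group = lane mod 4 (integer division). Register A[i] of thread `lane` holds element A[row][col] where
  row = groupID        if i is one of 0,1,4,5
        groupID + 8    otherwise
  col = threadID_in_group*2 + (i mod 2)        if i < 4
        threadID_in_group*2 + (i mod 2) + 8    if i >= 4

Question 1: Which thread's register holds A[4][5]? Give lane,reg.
18,1

r: 4->gid=4,r8=0  c: 5->c8=0,tid=2,i&1=1
L=4*4+2=18  i=0*4+0*2+1=1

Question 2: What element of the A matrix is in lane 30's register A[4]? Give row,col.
30: grp=7,tig=2
[4] (7+0,2*2+0+8) = (7,12)

7,12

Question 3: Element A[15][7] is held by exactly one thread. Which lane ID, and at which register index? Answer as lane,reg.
r:15=>grp=7,rB=1  c:7=>cB=0,tig=3,lo=1
L=7*4+3=31  i=0*4+1*2+1=3

31,3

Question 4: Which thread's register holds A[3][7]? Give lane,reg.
r=3⇒gr=3,Rb=0  c=7⇒Cb=0,th=3,odd=1
L=3*4+3=15  i=0*4+0*2+1=1

15,1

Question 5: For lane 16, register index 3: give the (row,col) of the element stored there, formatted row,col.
L=16→G=16>>2=4, T=16&3=0
[3]→row 4+8=12  col 0·2+1+0=1

12,1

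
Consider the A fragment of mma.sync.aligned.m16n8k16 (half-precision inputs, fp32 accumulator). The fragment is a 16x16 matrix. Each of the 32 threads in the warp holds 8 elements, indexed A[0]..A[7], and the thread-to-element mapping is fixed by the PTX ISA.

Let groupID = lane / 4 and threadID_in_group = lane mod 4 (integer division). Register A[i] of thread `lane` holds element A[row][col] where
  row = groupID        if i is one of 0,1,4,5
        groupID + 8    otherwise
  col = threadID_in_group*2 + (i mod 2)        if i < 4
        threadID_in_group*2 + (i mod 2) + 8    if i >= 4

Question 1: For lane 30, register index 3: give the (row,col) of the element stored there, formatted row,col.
lane 30: g=7 (30/4), t=2 (30%4)
i=3: r=7+8=15, c=2*2+1+0=5

15,5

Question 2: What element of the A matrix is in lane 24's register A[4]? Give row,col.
6,8

lane 24: grp=6 (24/4), tig=0 (24%4)
i=4: r=6+0=6, c=0*2+0+8=8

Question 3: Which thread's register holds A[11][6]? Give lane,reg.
15,2

r=11⇒gr=3,Rb=1  c=6⇒Cb=0,th=3,odd=0
L=3*4+3=15  i=0*4+1*2+0=2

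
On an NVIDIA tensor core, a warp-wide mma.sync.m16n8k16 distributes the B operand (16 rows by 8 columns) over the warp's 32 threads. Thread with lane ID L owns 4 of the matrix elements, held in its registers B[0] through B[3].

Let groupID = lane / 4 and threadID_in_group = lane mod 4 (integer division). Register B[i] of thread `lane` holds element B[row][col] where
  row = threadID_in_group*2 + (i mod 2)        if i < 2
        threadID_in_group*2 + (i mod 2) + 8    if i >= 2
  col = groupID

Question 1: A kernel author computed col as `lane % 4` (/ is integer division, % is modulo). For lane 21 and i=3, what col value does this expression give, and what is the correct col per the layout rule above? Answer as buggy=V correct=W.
`lane % 4`[21,3]=>1
lane 21: grp=5 (21/4), tig=1 (21%4)
i=3: r=1*2+1+8=11, c=grp=5
col: 1 vs 5

buggy=1 correct=5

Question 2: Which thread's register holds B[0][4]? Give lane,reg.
c=4→G=4  r=0→rhi=0,T=0,p=0
L=4*4+0=16  i=0*2+0=0

16,0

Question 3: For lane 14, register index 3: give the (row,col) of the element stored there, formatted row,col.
L=14=>grp=14>>2=3, tig=14&3=2
[3]=>row 2·2+1+8=13  col grp=3

13,3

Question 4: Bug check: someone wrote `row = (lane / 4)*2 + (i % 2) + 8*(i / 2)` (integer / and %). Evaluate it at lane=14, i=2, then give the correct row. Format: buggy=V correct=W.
buggy=14 correct=12

`(lane / 4)*2 + (i % 2) + 8*(i / 2)`[14,2]⇒14
lane 14⇒14/4=3, 14 mod 4=2
i=2  r:2·2+0+8⇒12  c:3
row: 14 vs 12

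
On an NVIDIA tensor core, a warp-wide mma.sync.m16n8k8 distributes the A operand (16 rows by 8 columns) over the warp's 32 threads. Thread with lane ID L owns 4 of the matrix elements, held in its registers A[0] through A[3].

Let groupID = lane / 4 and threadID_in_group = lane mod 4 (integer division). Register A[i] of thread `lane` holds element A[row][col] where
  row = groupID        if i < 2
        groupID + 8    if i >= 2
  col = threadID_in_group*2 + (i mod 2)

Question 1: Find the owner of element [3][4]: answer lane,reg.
r:3=>grp=3,rB=0  c:4=>tig=2,lo=0
L=3*4+2=14  i=0*2+0=0

14,0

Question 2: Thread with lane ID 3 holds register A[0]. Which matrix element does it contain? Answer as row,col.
lane 3=>3/4=0, 3 mod 4=3
i=0  r:0+0=>0  c:2·3+0=>6

0,6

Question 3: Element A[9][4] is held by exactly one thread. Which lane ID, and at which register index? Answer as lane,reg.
r=9⇒gr=1,Rb=1  c=4⇒th=2,odd=0
L=1*4+2=6  i=1*2+0=2

6,2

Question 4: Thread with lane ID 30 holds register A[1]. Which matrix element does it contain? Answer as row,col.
lane 30→30/4=7, 30 mod 4=2
i=1  r:7+0→7  c:2·2+1→5

7,5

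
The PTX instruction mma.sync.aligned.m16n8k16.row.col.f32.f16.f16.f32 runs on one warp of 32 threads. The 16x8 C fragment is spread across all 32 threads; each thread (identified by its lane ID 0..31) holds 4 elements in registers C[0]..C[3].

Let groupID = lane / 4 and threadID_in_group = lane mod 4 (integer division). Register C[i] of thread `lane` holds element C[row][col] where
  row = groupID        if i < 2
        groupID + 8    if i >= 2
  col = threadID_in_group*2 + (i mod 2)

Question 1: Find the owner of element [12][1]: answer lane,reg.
r=12->g=4,rb=1  c=1->t=0,b0=1
L=4*4+0=16  i=1*2+1=3

16,3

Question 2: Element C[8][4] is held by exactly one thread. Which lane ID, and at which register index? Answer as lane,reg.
2,2

r:8=>grp=0,rB=1  c:4=>tig=2,lo=0
L=0*4+2=2  i=1*2+0=2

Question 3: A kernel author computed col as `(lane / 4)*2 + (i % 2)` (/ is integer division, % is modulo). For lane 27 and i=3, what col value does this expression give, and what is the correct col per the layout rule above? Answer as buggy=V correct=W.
`(lane / 4)*2 + (i % 2)`[27,3]->13
lane 27: gid=6 (27/4), tid=3 (27%4)
i=3: r=6+8=14, c=3*2+1=7
col: 13 vs 7

buggy=13 correct=7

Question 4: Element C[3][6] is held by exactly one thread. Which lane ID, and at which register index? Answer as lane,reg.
r=3->g=3,rb=0  c=6->t=3,b0=0
L=3*4+3=15  i=0*2+0=0

15,0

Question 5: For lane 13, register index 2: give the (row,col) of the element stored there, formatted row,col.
11,2

L=13→G=13>>2=3, T=13&3=1
[2]→row 3+8=11  col 1·2+0=2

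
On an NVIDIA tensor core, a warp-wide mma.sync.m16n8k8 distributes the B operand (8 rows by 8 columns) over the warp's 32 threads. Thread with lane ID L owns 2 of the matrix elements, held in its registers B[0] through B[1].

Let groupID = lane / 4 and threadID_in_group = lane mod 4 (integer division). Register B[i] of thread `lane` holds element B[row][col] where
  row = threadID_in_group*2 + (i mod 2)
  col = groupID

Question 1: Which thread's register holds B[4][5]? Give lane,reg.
c=5->g=5  r=4->t=2,b0=0
L=5*4+2=22  i=0=0

22,0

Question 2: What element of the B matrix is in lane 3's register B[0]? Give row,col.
6,0

L=3->gid=3>>2=0, tid=3&3=3
[0]->row 3·2+0=6  col gid=0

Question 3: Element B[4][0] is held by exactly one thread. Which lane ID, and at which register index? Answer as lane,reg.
2,0

c=0→G=0  r=4→T=2,p=0
L=0*4+2=2  i=0=0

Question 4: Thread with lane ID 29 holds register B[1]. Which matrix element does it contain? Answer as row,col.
3,7

lane 29: grp=7 (29/4), tig=1 (29%4)
i=1: r=1*2+1=3, c=grp=7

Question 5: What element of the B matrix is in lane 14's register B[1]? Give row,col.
14: g=3,t=2
[1] (2*2+1,3) = (5,3)

5,3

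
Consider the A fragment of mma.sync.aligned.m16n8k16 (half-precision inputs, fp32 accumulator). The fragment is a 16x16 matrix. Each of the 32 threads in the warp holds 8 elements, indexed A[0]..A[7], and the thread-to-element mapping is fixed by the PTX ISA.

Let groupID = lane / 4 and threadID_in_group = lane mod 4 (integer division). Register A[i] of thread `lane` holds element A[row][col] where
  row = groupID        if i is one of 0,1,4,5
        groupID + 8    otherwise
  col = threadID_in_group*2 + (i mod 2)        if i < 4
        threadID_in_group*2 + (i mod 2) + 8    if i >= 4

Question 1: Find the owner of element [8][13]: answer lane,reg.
r=8⇒gr=0,Rb=1  c=13⇒Cb=1,th=2,odd=1
L=0*4+2=2  i=1*4+1*2+1=7

2,7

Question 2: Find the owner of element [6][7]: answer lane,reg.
27,1

r:6=>grp=6,rB=0  c:7=>cB=0,tig=3,lo=1
L=6*4+3=27  i=0*4+0*2+1=1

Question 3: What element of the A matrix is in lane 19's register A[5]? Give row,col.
19: gid=4,tid=3
[5] (4+0,3*2+1+8) = (4,15)

4,15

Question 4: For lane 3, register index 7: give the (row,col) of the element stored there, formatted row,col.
L=3->gid=3>>2=0, tid=3&3=3
[7]->row 0+8=8  col 3·2+1+8=15

8,15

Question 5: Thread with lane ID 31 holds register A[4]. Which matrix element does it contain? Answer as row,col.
lane 31=>31/4=7, 31 mod 4=3
i=4  r:7+0=>7  c:2·3+0+8=>14

7,14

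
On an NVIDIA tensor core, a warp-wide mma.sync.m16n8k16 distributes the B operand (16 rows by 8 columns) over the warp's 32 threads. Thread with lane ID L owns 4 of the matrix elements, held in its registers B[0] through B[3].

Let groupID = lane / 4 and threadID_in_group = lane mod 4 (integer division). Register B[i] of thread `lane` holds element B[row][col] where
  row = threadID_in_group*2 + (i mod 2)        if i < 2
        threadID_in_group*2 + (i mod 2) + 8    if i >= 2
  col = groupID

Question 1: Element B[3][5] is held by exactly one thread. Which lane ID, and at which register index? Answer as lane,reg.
c=5->g=5  r=3->rb=0,t=1,b0=1
L=5*4+1=21  i=0*2+1=1

21,1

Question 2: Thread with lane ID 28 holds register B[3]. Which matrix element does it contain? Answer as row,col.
9,7

L=28→G=28>>2=7, T=28&3=0
[3]→row 0·2+1+8=9  col G=7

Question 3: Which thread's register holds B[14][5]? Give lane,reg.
23,2

c=5⇒gr=5  r=14⇒Rb=1,th=3,odd=0
L=5*4+3=23  i=1*2+0=2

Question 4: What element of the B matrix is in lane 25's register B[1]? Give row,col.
3,6

25: gr=6,th=1
[1] (1*2+1+0,6) = (3,6)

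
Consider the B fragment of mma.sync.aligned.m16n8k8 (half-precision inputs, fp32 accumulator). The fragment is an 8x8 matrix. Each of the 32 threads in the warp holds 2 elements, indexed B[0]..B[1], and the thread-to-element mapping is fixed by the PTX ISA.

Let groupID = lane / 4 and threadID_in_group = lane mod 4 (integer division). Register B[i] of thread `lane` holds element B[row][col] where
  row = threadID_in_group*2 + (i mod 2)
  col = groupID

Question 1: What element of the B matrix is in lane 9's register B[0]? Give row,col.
2,2

L=9->g=9>>2=2, t=9&3=1
[0]->row 1·2+0=2  col g=2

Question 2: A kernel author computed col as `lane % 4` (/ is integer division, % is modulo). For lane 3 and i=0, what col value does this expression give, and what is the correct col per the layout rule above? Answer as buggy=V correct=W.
`lane % 4`[3,0]=>3
lane 3=>3/4=0, 3 mod 4=3
i=0  r:2·3+0=>6  c:0
col: 3 vs 0

buggy=3 correct=0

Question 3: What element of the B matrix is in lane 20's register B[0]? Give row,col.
lane 20=>20/4=5, 20 mod 4=0
i=0  r:2·0+0=>0  c:5

0,5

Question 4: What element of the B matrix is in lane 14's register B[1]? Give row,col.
5,3

lane 14: G=3 (14/4), T=2 (14%4)
i=1: r=2*2+1=5, c=G=3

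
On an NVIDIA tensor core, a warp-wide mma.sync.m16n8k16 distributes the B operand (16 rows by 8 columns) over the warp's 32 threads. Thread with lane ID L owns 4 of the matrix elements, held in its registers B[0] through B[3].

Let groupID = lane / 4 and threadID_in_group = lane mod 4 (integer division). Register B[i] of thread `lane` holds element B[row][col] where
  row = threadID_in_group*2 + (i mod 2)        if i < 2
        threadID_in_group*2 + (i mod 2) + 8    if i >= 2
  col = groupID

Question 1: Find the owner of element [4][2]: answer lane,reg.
c=2→G=2  r=4→rhi=0,T=2,p=0
L=2*4+2=10  i=0*2+0=0

10,0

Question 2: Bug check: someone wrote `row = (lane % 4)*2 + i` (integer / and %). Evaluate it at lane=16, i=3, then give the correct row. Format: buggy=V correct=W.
`(lane % 4)*2 + i`[16,3]->3
lane 16->16/4=4, 16 mod 4=0
i=3  r:2·0+1+8->9  c:4
row: 3 vs 9

buggy=3 correct=9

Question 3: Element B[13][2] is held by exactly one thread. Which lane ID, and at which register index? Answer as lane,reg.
10,3

c:2=>grp=2  r:13=>rB=1,tig=2,lo=1
L=2*4+2=10  i=1*2+1=3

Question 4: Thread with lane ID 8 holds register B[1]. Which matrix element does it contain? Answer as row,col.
lane 8: g=2 (8/4), t=0 (8%4)
i=1: r=0*2+1+0=1, c=g=2

1,2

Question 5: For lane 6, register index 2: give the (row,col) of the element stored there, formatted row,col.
6: g=1,t=2
[2] (2*2+0+8,1) = (12,1)

12,1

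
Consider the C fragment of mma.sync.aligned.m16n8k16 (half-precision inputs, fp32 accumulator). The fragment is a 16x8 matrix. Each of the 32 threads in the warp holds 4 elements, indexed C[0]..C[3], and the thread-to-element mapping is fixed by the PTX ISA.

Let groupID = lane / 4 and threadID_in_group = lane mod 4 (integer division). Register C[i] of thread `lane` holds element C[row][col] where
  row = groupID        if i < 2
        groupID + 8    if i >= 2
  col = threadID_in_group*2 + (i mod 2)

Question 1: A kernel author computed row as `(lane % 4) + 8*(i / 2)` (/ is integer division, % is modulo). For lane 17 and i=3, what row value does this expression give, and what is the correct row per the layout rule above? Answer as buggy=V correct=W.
buggy=9 correct=12

`(lane % 4) + 8*(i / 2)`[17,3]=>9
lane 17=>17/4=4, 17 mod 4=1
i=3  r:4+8=>12  c:2·1+1=>3
row: 9 vs 12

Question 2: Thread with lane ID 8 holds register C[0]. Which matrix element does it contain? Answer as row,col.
lane 8⇒8/4=2, 8 mod 4=0
i=0  r:2+0⇒2  c:2·0+0⇒0

2,0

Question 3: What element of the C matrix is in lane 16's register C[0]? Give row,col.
4,0

L=16⇒gr=16>>2=4, th=16&3=0
[0]⇒row 4+0=4  col 0·2+0=0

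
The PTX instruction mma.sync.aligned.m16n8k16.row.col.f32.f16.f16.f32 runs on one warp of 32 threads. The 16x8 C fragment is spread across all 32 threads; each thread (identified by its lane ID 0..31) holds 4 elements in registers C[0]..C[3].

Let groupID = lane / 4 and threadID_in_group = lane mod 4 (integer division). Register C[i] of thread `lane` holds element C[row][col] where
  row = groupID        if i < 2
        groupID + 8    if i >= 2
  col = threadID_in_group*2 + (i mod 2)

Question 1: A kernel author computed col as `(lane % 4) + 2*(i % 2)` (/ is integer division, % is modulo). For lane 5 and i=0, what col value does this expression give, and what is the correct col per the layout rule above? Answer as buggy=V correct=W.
buggy=1 correct=2

`(lane % 4) + 2*(i % 2)`[5,0]->1
5: g=1,t=1
[0] (1+0,1*2+0) = (1,2)
col: 1 vs 2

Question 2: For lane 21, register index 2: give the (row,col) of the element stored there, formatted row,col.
13,2

lane 21->21/4=5, 21 mod 4=1
i=2  r:5+8->13  c:2·1+0->2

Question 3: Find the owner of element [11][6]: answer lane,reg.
15,2

r=11→G=3,rhi=1  c=6→T=3,p=0
L=3*4+3=15  i=1*2+0=2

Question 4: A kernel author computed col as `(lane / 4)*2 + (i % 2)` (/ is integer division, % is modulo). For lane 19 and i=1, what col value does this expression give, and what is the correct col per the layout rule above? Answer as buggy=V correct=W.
`(lane / 4)*2 + (i % 2)`[19,1]->9
lane 19: g=4 (19/4), t=3 (19%4)
i=1: r=4+0=4, c=3*2+1=7
col: 9 vs 7

buggy=9 correct=7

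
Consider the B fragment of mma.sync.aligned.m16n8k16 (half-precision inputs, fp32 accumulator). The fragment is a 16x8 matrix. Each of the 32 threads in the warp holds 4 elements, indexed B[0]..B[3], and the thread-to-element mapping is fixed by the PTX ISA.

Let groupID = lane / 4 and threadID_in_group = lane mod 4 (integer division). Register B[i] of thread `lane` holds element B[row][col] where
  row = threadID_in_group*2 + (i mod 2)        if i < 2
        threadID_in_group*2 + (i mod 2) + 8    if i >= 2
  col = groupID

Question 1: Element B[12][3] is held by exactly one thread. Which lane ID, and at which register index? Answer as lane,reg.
c=3⇒gr=3  r=12⇒Rb=1,th=2,odd=0
L=3*4+2=14  i=1*2+0=2

14,2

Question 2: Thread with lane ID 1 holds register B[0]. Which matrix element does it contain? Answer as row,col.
L=1->gid=1>>2=0, tid=1&3=1
[0]->row 1·2+0+0=2  col gid=0

2,0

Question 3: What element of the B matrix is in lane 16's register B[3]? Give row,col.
lane 16=>16/4=4, 16 mod 4=0
i=3  r:2·0+1+8=>9  c:4

9,4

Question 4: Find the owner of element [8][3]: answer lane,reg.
12,2

c=3->g=3  r=8->rb=1,t=0,b0=0
L=3*4+0=12  i=1*2+0=2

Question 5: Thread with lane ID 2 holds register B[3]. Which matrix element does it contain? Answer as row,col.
L=2⇒gr=2>>2=0, th=2&3=2
[3]⇒row 2·2+1+8=13  col gr=0

13,0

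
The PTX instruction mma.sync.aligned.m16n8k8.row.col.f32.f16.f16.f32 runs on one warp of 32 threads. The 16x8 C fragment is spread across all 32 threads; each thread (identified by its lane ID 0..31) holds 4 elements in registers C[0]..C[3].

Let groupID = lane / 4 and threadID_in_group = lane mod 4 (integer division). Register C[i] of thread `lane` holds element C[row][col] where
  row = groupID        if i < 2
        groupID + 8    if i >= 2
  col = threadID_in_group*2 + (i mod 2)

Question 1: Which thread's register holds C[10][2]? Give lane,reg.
r=10→G=2,rhi=1  c=2→T=1,p=0
L=2*4+1=9  i=1*2+0=2

9,2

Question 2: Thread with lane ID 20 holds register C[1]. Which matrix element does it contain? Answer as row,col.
5,1

lane 20: gid=5 (20/4), tid=0 (20%4)
i=1: r=5+0=5, c=0*2+1=1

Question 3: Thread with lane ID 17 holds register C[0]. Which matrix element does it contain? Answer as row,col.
4,2

lane 17: G=4 (17/4), T=1 (17%4)
i=0: r=4+0=4, c=1*2+0=2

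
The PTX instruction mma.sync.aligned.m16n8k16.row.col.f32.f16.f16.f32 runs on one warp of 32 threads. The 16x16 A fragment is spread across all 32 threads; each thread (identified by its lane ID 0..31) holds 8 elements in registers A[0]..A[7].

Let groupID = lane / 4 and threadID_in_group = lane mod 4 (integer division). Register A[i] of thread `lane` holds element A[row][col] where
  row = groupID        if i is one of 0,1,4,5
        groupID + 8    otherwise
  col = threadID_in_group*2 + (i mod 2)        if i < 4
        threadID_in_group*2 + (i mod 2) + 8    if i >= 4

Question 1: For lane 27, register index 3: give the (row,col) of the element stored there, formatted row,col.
L=27->gid=27>>2=6, tid=27&3=3
[3]->row 6+8=14  col 3·2+1+0=7

14,7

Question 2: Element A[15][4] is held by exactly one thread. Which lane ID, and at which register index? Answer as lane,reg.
r:15=>grp=7,rB=1  c:4=>cB=0,tig=2,lo=0
L=7*4+2=30  i=0*4+1*2+0=2

30,2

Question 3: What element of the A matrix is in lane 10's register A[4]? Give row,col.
2,12

lane 10->10/4=2, 10 mod 4=2
i=4  r:2+0->2  c:2·2+0+8->12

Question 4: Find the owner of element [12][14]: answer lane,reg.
r=12->g=4,rb=1  c=14->cb=1,t=3,b0=0
L=4*4+3=19  i=1*4+1*2+0=6

19,6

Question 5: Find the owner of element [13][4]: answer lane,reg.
r: 13->gid=5,r8=1  c: 4->c8=0,tid=2,i&1=0
L=5*4+2=22  i=0*4+1*2+0=2

22,2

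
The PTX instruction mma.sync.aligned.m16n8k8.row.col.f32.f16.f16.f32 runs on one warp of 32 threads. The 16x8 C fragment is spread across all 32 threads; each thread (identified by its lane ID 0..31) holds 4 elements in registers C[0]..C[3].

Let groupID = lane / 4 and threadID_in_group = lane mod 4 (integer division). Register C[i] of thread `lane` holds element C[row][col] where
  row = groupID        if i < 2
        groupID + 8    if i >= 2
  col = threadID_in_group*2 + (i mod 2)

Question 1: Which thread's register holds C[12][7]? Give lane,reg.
r=12⇒gr=4,Rb=1  c=7⇒th=3,odd=1
L=4*4+3=19  i=1*2+1=3

19,3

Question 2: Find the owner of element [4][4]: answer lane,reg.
18,0

r: 4->gid=4,r8=0  c: 4->tid=2,i&1=0
L=4*4+2=18  i=0*2+0=0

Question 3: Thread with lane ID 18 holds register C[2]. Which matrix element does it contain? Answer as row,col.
18: grp=4,tig=2
[2] (4+8,2*2+0) = (12,4)

12,4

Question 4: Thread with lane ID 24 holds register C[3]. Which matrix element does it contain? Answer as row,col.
14,1

24: gid=6,tid=0
[3] (6+8,0*2+1) = (14,1)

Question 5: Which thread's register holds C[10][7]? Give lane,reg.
r=10->g=2,rb=1  c=7->t=3,b0=1
L=2*4+3=11  i=1*2+1=3

11,3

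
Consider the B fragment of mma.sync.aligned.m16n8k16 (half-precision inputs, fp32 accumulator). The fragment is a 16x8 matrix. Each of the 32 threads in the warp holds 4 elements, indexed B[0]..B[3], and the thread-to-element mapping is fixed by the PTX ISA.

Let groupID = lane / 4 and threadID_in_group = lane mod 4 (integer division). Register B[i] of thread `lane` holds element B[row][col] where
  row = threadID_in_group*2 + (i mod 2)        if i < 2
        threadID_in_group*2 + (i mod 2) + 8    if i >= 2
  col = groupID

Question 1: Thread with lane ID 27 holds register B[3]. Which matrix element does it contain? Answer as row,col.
15,6

lane 27=>27/4=6, 27 mod 4=3
i=3  r:2·3+1+8=>15  c:6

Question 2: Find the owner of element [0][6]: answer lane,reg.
24,0

c: 6->gid=6  r: 0->r8=0,tid=0,i&1=0
L=6*4+0=24  i=0*2+0=0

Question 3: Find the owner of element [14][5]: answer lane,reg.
23,2

c=5->g=5  r=14->rb=1,t=3,b0=0
L=5*4+3=23  i=1*2+0=2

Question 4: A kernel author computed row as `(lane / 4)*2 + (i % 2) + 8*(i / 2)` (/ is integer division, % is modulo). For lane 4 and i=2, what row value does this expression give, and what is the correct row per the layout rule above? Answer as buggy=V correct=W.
`(lane / 4)*2 + (i % 2) + 8*(i / 2)`[4,2]->10
lane 4: g=1 (4/4), t=0 (4%4)
i=2: r=0*2+0+8=8, c=g=1
row: 10 vs 8

buggy=10 correct=8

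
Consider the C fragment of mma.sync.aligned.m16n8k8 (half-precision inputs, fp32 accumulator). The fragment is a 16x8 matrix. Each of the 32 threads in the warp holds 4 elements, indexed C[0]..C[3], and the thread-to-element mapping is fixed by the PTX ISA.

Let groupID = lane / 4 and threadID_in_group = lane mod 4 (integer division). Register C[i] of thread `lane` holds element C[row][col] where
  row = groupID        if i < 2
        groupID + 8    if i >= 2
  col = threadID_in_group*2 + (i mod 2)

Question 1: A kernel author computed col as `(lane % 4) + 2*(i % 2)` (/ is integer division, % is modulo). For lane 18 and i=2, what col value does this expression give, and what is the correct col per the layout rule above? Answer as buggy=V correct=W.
`(lane % 4) + 2*(i % 2)`[18,2]=>2
18: grp=4,tig=2
[2] (4+8,2*2+0) = (12,4)
col: 2 vs 4

buggy=2 correct=4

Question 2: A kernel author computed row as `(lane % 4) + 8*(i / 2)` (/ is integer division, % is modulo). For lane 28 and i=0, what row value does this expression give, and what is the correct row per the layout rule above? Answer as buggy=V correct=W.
`(lane % 4) + 8*(i / 2)`[28,0]⇒0
lane 28: gr=7 (28/4), th=0 (28%4)
i=0: r=7+0=7, c=0*2+0=0
row: 0 vs 7

buggy=0 correct=7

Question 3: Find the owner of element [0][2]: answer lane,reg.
1,0

r=0->g=0,rb=0  c=2->t=1,b0=0
L=0*4+1=1  i=0*2+0=0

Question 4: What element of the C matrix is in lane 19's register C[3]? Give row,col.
lane 19->19/4=4, 19 mod 4=3
i=3  r:4+8->12  c:2·3+1->7

12,7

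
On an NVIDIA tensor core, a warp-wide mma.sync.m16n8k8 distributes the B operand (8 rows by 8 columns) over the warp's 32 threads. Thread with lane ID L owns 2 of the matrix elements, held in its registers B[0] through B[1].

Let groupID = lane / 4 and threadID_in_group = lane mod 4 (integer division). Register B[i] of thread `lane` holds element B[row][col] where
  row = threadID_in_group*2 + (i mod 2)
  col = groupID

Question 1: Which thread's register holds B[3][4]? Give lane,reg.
c=4→G=4  r=3→T=1,p=1
L=4*4+1=17  i=1=1

17,1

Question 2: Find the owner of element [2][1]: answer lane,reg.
5,0

c=1->g=1  r=2->t=1,b0=0
L=1*4+1=5  i=0=0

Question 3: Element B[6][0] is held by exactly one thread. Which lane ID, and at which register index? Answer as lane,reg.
3,0

c: 0->gid=0  r: 6->tid=3,i&1=0
L=0*4+3=3  i=0=0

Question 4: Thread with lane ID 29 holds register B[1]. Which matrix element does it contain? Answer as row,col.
3,7

L=29=>grp=29>>2=7, tig=29&3=1
[1]=>row 1·2+1=3  col grp=7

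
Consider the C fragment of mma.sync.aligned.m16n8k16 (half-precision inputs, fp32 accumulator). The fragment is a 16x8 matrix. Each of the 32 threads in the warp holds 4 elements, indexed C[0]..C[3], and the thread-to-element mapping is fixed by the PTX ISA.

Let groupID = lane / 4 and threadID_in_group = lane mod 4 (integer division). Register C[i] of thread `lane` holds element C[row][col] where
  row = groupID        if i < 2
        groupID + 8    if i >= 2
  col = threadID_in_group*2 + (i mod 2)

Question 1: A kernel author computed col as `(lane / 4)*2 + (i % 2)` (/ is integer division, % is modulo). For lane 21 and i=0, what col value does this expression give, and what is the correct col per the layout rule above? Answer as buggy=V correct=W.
`(lane / 4)*2 + (i % 2)`[21,0]⇒10
lane 21⇒21/4=5, 21 mod 4=1
i=0  r:5+0⇒5  c:2·1+0⇒2
col: 10 vs 2

buggy=10 correct=2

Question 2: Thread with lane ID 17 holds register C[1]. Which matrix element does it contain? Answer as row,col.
L=17->g=17>>2=4, t=17&3=1
[1]->row 4+0=4  col 1·2+1=3

4,3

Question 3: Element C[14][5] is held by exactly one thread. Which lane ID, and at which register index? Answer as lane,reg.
26,3

r=14⇒gr=6,Rb=1  c=5⇒th=2,odd=1
L=6*4+2=26  i=1*2+1=3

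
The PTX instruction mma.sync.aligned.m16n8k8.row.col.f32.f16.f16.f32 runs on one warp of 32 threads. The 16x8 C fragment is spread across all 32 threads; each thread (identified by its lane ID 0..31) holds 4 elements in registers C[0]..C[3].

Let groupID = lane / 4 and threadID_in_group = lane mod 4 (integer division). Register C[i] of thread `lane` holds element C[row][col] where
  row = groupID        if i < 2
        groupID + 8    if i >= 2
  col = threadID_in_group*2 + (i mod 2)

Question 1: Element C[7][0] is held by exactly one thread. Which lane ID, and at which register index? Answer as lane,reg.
r=7->g=7,rb=0  c=0->t=0,b0=0
L=7*4+0=28  i=0*2+0=0

28,0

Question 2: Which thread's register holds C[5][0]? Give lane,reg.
20,0

r: 5->gid=5,r8=0  c: 0->tid=0,i&1=0
L=5*4+0=20  i=0*2+0=0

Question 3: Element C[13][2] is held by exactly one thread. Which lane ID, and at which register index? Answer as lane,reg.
r: 13->gid=5,r8=1  c: 2->tid=1,i&1=0
L=5*4+1=21  i=1*2+0=2

21,2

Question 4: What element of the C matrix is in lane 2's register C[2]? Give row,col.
L=2⇒gr=2>>2=0, th=2&3=2
[2]⇒row 0+8=8  col 2·2+0=4

8,4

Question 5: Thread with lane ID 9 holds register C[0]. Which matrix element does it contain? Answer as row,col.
2,2

9: grp=2,tig=1
[0] (2+0,1*2+0) = (2,2)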